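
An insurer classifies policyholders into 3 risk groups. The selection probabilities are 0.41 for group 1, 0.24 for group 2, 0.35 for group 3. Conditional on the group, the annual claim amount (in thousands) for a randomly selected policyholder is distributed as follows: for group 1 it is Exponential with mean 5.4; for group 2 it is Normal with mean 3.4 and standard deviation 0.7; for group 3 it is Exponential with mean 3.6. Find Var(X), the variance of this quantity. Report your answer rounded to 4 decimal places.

17.4711

Per component, 1: μ=5.4, E[X²]=58.32; 2: μ=3.4, E[X²]=12.05; 3: μ=3.6, E[X²]=25.92.
E[X] = 0.41·5.4 + 0.24·3.4 + 0.35·3.6 = 4.29.
E[X²] = 0.41·58.32 + 0.24·12.05 + 0.35·25.92 = 35.8752.
Var(X) = E[X²] − (E[X])² = 35.8752 − 18.4041 = 17.4711.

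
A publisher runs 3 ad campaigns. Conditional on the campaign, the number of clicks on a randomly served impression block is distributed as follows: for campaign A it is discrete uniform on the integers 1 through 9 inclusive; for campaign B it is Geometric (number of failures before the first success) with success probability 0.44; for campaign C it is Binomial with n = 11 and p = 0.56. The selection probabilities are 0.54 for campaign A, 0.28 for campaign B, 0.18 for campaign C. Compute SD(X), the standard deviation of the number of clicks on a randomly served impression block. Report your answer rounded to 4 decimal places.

2.8867

Per component, A: μ=5, E[X²]=31.6667; B: μ=1.27273, E[X²]=4.5124; C: μ=6.16, E[X²]=40.656.
E[X] = 0.54·5 + 0.28·1.27273 + 0.18·6.16 = 4.16516.
E[X²] = 0.54·31.6667 + 0.28·4.5124 + 0.18·40.656 = 25.6816.
Var(X) = E[X²] − (E[X])² = 25.6816 − 17.3486 = 8.33296.
SD(X) = √8.33296 = 2.88669.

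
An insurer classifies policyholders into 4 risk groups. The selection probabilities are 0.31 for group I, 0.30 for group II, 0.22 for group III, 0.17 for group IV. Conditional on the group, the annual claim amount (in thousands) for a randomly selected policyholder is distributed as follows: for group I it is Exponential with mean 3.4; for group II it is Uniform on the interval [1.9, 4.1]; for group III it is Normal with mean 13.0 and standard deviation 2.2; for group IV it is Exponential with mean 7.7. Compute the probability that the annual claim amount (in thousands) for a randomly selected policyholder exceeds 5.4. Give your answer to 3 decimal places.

Conditional on each group, P(X > 5.4): I: 0.204286; II: 0; III: 0.999724; IV: 0.495941.
By total probability, P(X > 5.4) = 0.31·0.204286 + 0.3·0 + 0.22·0.999724 + 0.17·0.495941 = 0.367578.

0.368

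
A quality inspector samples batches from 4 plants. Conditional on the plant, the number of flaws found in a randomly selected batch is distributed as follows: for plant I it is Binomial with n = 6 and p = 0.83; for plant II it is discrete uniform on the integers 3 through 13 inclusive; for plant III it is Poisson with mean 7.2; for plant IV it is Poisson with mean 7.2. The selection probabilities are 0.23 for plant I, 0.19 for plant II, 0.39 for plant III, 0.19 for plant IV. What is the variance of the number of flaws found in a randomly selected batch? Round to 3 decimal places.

7.397

Per component, I: μ=4.98, E[X²]=25.647; II: μ=8, E[X²]=74; III: μ=7.2, E[X²]=59.04; IV: μ=7.2, E[X²]=59.04.
E[X] = 0.23·4.98 + 0.19·8 + 0.39·7.2 + 0.19·7.2 = 6.8414.
E[X²] = 0.23·25.647 + 0.19·74 + 0.39·59.04 + 0.19·59.04 = 54.202.
Var(X) = E[X²] − (E[X])² = 54.202 − 46.8048 = 7.39726.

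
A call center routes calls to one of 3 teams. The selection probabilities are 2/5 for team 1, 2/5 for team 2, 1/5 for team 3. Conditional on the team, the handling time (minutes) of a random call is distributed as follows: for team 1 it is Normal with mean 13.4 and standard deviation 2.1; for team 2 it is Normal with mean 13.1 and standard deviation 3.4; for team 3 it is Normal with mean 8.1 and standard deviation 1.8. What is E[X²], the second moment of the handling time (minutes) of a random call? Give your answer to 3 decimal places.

For each component E[X²] = Var + (mean)², giving 1: 183.97; 2: 183.17; 3: 68.85.
Overall E[X²] = 0.4·183.97 + 0.4·183.17 + 0.2·68.85 = 160.626.

160.626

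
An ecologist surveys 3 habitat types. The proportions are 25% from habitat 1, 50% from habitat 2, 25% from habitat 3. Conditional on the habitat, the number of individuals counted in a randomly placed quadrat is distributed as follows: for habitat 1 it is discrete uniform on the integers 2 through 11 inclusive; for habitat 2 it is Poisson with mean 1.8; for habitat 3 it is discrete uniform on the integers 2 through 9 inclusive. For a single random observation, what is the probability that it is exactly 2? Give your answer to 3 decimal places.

0.190

Conditional on each habitat, P(X = 2): 1: 0.1; 2: 0.267784; 3: 0.125.
By total probability, P(X = 2) = 0.25·0.1 + 0.5·0.267784 + 0.25·0.125 = 0.190142.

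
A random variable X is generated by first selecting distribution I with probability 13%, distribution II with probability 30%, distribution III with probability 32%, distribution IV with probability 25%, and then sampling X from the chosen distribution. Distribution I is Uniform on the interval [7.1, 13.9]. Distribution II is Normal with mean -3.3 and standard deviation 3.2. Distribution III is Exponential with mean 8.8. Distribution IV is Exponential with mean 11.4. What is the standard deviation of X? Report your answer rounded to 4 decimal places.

9.9609

Per component, I: μ=10.5, E[X²]=114.103; II: μ=-3.3, E[X²]=21.13; III: μ=8.8, E[X²]=154.88; IV: μ=11.4, E[X²]=259.92.
E[X] = 0.13·10.5 + 0.3·-3.3 + 0.32·8.8 + 0.25·11.4 = 6.041.
E[X²] = 0.13·114.103 + 0.3·21.13 + 0.32·154.88 + 0.25·259.92 = 135.714.
Var(X) = E[X²] − (E[X])² = 135.714 − 36.4937 = 99.2204.
SD(X) = √99.2204 = 9.96094.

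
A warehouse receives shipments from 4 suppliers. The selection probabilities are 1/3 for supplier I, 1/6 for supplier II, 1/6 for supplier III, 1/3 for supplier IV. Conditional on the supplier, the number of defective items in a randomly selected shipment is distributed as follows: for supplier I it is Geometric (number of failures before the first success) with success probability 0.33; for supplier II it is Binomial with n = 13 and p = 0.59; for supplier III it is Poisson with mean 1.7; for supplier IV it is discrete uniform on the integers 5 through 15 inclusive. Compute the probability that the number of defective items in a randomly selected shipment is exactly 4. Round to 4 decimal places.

0.0375

Conditional on each supplier, P(X = 4): I: 0.0664987; II: 0.0283641; III: 0.0635746; IV: 0.
By total probability, P(X = 4) = 0.333333·0.0664987 + 0.166667·0.0283641 + 0.166667·0.0635746 + 0.333333·0 = 0.0374894.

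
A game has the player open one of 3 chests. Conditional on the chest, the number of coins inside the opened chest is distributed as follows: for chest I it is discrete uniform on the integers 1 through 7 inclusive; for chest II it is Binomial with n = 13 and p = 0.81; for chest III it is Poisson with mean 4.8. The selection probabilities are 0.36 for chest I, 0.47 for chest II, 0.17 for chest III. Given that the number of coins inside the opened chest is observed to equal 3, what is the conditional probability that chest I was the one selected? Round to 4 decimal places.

0.6660

Likelihoods P(X=3 | ·): I: 0.142857; II: 9.31874e-06; III: 0.151691.
Posterior ∝ prior × likelihood. Numerator for I: 0.36·0.142857 = 0.0514286.
Normalizing constant: 0.36·0.142857 + 0.47·9.31874e-06 + 0.17·0.151691 = 0.0772204.
P(I | observation) = 0.0514286 / 0.0772204 = 0.665997.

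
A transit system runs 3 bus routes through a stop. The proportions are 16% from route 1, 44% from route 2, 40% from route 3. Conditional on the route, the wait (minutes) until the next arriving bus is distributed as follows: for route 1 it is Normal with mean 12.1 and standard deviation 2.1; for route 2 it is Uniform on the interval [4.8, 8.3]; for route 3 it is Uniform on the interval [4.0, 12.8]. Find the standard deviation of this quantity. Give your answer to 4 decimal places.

2.7172

Per component, 1: μ=12.1, E[X²]=150.82; 2: μ=6.55, E[X²]=43.9233; 3: μ=8.4, E[X²]=77.0133.
E[X] = 0.16·12.1 + 0.44·6.55 + 0.4·8.4 = 8.178.
E[X²] = 0.16·150.82 + 0.44·43.9233 + 0.4·77.0133 = 74.2628.
Var(X) = E[X²] − (E[X])² = 74.2628 − 66.8797 = 7.38312.
SD(X) = √7.38312 = 2.71719.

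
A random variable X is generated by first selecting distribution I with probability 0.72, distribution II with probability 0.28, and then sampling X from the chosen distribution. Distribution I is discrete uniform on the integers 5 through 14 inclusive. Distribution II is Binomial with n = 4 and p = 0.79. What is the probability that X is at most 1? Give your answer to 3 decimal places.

0.009

Conditional on each component, P(X ≤ 1): I: 0; II: 0.0312096.
By total probability, P(X ≤ 1) = 0.72·0 + 0.28·0.0312096 = 0.00873868.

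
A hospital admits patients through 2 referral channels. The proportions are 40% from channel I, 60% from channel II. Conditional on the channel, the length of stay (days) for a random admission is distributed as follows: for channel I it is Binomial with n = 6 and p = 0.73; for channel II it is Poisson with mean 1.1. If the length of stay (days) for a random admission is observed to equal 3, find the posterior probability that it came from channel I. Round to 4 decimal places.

0.5803

Likelihoods P(X=3 | ·): I: 0.15314; II: 0.0738419.
Posterior ∝ prior × likelihood. Numerator for I: 0.4·0.15314 = 0.0612562.
Normalizing constant: 0.4·0.15314 + 0.6·0.0738419 = 0.105561.
P(I | observation) = 0.0612562 / 0.105561 = 0.58029.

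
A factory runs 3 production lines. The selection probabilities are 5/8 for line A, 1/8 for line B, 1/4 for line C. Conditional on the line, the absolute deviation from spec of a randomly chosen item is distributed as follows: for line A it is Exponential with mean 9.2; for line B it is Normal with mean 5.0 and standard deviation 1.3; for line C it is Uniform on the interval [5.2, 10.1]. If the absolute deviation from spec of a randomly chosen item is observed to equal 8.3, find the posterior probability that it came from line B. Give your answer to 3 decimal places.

Likelihoods f(8.3 | ·): A: 0.0440964; B: 0.0122382; C: 0.204082.
Posterior ∝ prior × likelihood. Numerator for B: 0.125·0.0122382 = 0.00152977.
Normalizing constant: 0.625·0.0440964 + 0.125·0.0122382 + 0.25·0.204082 = 0.0801104.
P(B | observation) = 0.00152977 / 0.0801104 = 0.0190958.

0.019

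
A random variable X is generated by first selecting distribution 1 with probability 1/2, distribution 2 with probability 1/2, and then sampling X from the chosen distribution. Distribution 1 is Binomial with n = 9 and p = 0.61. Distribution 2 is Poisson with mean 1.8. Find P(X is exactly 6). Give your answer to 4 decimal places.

0.1323

Conditional on each component, P(X = 6): 1: 0.256716; 2: 0.00780859.
By total probability, P(X = 6) = 0.5·0.256716 + 0.5·0.00780859 = 0.132262.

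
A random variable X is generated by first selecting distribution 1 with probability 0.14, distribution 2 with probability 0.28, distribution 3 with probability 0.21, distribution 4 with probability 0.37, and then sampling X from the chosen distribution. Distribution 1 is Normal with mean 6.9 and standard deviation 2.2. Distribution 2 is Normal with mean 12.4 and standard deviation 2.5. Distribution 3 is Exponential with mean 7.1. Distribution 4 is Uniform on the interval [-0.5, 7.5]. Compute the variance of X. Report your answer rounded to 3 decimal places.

Per component, 1: μ=6.9, E[X²]=52.45; 2: μ=12.4, E[X²]=160.01; 3: μ=7.1, E[X²]=100.82; 4: μ=3.5, E[X²]=17.5833.
E[X] = 0.14·6.9 + 0.28·12.4 + 0.21·7.1 + 0.37·3.5 = 7.224.
E[X²] = 0.14·52.45 + 0.28·160.01 + 0.21·100.82 + 0.37·17.5833 = 79.8238.
Var(X) = E[X²] − (E[X])² = 79.8238 − 52.1862 = 27.6377.

27.638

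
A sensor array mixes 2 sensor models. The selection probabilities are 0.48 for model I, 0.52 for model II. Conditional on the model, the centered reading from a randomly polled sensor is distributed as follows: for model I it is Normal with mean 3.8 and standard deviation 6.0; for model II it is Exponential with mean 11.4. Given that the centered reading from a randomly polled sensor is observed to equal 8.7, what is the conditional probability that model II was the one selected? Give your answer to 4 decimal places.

0.4819

Likelihoods f(8.7 | ·): I: 0.0476358; II: 0.040894.
Posterior ∝ prior × likelihood. Numerator for II: 0.52·0.040894 = 0.0212649.
Normalizing constant: 0.48·0.0476358 + 0.52·0.040894 = 0.0441301.
P(II | observation) = 0.0212649 / 0.0441301 = 0.481868.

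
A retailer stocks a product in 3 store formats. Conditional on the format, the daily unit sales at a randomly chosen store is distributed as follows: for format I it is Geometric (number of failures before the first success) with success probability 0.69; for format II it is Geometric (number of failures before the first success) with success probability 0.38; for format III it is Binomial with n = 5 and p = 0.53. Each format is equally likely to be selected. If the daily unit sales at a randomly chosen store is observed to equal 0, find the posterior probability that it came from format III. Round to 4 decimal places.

Likelihoods P(X=0 | ·): I: 0.69; II: 0.38; III: 0.0229345.
Posterior ∝ prior × likelihood. Numerator for III: 0.333333·0.0229345 = 0.00764483.
Normalizing constant: 0.333333·0.69 + 0.333333·0.38 + 0.333333·0.0229345 = 0.364312.
P(III | observation) = 0.00764483 / 0.364312 = 0.0209843.

0.0210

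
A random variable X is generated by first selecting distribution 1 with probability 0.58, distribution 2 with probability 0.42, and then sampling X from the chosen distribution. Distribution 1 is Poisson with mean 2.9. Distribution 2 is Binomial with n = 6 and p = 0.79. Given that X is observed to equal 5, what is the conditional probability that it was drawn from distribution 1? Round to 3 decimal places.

0.251

Likelihoods P(X=5 | ·): 1: 0.0940491; 2: 0.387709.
Posterior ∝ prior × likelihood. Numerator for 1: 0.58·0.0940491 = 0.0545485.
Normalizing constant: 0.58·0.0940491 + 0.42·0.387709 = 0.217386.
P(1 | observation) = 0.0545485 / 0.217386 = 0.250929.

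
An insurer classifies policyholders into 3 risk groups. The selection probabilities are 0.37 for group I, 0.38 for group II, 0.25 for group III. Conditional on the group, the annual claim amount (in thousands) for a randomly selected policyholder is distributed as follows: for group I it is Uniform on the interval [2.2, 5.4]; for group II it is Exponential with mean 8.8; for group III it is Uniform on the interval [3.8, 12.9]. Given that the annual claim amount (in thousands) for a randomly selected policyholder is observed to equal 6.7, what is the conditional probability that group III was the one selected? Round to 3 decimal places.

0.577

Likelihoods f(6.7 | ·): I: 0; II: 0.0530715; III: 0.10989.
Posterior ∝ prior × likelihood. Numerator for III: 0.25·0.10989 = 0.0274725.
Normalizing constant: 0.37·0 + 0.38·0.0530715 + 0.25·0.10989 = 0.0476397.
P(III | observation) = 0.0274725 / 0.0476397 = 0.576673.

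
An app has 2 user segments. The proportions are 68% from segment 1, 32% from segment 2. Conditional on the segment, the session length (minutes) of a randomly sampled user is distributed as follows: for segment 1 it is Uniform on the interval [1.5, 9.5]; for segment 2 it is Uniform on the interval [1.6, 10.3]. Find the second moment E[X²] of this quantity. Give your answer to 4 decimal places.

37.5439

For each component E[X²] = Var + (mean)², giving 1: 35.5833; 2: 41.71.
Overall E[X²] = 0.68·35.5833 + 0.32·41.71 = 37.5439.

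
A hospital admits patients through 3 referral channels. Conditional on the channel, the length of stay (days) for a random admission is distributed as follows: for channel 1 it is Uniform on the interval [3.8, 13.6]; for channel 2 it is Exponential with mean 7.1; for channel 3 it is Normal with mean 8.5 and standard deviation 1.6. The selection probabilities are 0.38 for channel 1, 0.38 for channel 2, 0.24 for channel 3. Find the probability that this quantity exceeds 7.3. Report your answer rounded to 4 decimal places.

0.5658

Conditional on each channel, P(X > 7.3): 1: 0.642857; 2: 0.357661; 3: 0.773373.
By total probability, P(X > 7.3) = 0.38·0.642857 + 0.38·0.357661 + 0.24·0.773373 = 0.565806.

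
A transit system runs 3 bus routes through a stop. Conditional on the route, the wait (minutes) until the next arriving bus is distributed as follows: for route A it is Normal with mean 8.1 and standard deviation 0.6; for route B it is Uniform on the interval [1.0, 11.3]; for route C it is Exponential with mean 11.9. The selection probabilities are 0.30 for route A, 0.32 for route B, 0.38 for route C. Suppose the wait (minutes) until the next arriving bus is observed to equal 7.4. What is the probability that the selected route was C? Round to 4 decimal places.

0.1149

Likelihoods f(7.4 | ·): A: 0.336664; B: 0.0970874; C: 0.0451219.
Posterior ∝ prior × likelihood. Numerator for C: 0.38·0.0451219 = 0.0171463.
Normalizing constant: 0.3·0.336664 + 0.32·0.0970874 + 0.38·0.0451219 = 0.149214.
P(C | observation) = 0.0171463 / 0.149214 = 0.114911.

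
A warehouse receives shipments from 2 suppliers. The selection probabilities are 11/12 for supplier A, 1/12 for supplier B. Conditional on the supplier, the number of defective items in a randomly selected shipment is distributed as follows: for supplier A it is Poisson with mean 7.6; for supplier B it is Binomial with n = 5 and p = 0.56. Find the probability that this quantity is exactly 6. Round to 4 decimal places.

0.1228

Conditional on each supplier, P(X = 6): A: 0.13394; B: 0.
By total probability, P(X = 6) = 0.916667·0.13394 + 0.0833333·0 = 0.122779.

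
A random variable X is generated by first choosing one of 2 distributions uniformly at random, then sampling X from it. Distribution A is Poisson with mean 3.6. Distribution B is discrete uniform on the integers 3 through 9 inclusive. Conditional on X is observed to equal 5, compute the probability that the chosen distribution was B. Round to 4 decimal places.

0.5092

Likelihoods P(X=5 | ·): A: 0.13768; B: 0.142857.
Posterior ∝ prior × likelihood. Numerator for B: 0.5·0.142857 = 0.0714286.
Normalizing constant: 0.5·0.13768 + 0.5·0.142857 = 0.140269.
P(B | observation) = 0.0714286 / 0.140269 = 0.509227.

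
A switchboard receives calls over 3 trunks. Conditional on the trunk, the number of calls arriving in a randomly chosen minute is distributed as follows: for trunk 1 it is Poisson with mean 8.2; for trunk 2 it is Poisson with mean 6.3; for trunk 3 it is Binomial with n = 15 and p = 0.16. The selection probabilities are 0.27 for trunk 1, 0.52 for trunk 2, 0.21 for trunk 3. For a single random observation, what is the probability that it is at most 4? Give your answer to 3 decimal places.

0.346

Conditional on each trunk, P(X ≤ 4): 1: 0.0887402; 2: 0.246904; 3: 0.922209.
By total probability, P(X ≤ 4) = 0.27·0.0887402 + 0.52·0.246904 + 0.21·0.922209 = 0.346014.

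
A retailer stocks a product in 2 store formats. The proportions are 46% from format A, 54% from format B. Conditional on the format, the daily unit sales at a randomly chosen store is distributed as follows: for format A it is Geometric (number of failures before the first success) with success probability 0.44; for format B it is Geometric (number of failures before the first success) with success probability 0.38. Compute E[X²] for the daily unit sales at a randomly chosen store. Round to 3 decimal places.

5.832

For each component E[X²] = Var + (mean)², giving A: 4.5124; B: 6.95568.
Overall E[X²] = 0.46·4.5124 + 0.54·6.95568 = 5.83177.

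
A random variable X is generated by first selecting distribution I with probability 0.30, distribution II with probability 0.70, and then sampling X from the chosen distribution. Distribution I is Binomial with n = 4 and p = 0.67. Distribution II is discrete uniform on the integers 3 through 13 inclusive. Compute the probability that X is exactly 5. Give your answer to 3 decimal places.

Conditional on each component, P(X = 5): I: 0; II: 0.0909091.
By total probability, P(X = 5) = 0.3·0 + 0.7·0.0909091 = 0.0636364.

0.064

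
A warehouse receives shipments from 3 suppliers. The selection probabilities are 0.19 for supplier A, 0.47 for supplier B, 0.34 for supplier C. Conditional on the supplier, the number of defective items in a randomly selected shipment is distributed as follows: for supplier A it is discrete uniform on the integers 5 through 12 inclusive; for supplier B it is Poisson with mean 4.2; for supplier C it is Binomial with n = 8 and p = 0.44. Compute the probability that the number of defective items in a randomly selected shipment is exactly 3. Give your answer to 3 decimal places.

0.176

Conditional on each supplier, P(X = 3): A: 0; B: 0.185165; C: 0.262716.
By total probability, P(X = 3) = 0.19·0 + 0.47·0.185165 + 0.34·0.262716 = 0.176351.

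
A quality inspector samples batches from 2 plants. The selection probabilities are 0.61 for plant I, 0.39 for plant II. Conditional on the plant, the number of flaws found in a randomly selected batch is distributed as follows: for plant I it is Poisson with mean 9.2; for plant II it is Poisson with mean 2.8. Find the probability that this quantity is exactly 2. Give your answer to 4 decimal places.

0.0956

Conditional on each plant, P(X = 2): I: 0.00427599; II: 0.238375.
By total probability, P(X = 2) = 0.61·0.00427599 + 0.39·0.238375 = 0.0955748.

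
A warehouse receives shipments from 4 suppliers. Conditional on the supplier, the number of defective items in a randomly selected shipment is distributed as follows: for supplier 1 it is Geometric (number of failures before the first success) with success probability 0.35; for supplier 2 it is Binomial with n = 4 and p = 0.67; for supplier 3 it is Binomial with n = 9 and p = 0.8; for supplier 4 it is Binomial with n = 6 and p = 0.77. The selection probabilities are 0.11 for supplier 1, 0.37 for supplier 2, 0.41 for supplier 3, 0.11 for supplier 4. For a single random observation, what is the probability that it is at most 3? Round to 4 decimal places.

0.4024

Conditional on each supplier, P(X ≤ 3): 1: 0.821494; 2: 0.798489; 3: 0.00306637; 4: 0.139102.
By total probability, P(X ≤ 3) = 0.11·0.821494 + 0.37·0.798489 + 0.41·0.00306637 + 0.11·0.139102 = 0.402364.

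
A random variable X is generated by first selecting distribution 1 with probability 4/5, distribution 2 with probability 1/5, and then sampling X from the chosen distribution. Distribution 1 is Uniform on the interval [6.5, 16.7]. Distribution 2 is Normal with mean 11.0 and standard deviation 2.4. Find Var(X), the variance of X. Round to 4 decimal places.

8.1456

Per component, 1: μ=11.6, E[X²]=143.23; 2: μ=11, E[X²]=126.76.
E[X] = 0.8·11.6 + 0.2·11 = 11.48.
E[X²] = 0.8·143.23 + 0.2·126.76 = 139.936.
Var(X) = E[X²] − (E[X])² = 139.936 − 131.79 = 8.1456.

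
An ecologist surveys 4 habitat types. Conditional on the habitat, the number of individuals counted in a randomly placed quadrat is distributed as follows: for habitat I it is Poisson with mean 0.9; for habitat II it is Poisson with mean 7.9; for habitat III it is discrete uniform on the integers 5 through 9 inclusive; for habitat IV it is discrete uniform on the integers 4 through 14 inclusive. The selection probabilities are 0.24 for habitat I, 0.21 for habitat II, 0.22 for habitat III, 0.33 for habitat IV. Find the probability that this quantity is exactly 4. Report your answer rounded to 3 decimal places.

Conditional on each habitat, P(X = 4): I: 0.0111146; II: 0.0601687; III: 0; IV: 0.0909091.
By total probability, P(X = 4) = 0.24·0.0111146 + 0.21·0.0601687 + 0.22·0 + 0.33·0.0909091 = 0.0453029.

0.045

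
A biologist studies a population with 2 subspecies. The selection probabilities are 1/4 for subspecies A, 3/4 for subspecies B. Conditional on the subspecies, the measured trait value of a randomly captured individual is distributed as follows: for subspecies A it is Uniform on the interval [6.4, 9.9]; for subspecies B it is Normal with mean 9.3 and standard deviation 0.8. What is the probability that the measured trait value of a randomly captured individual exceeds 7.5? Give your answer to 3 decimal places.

0.912

Conditional on each subspecies, P(X > 7.5): A: 0.685714; B: 0.987776.
By total probability, P(X > 7.5) = 0.25·0.685714 + 0.75·0.987776 = 0.91226.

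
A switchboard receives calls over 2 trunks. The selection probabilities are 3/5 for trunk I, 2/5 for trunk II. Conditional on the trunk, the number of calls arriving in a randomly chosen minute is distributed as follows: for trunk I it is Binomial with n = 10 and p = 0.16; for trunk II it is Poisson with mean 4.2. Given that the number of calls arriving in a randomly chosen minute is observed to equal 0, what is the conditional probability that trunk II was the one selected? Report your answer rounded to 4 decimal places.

Likelihoods P(X=0 | ·): I: 0.174901; II: 0.0149956.
Posterior ∝ prior × likelihood. Numerator for II: 0.4·0.0149956 = 0.00599823.
Normalizing constant: 0.6·0.174901 + 0.4·0.0149956 = 0.110939.
P(II | observation) = 0.00599823 / 0.110939 = 0.0540678.

0.0541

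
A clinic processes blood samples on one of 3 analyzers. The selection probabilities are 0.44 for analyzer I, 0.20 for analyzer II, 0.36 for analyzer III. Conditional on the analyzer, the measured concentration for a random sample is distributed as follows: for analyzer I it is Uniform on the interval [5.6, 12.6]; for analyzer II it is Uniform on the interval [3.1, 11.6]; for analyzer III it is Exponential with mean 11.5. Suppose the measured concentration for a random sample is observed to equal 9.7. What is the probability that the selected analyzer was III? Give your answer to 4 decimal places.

0.1349

Likelihoods f(9.7 | ·): I: 0.142857; II: 0.117647; III: 0.0374097.
Posterior ∝ prior × likelihood. Numerator for III: 0.36·0.0374097 = 0.0134675.
Normalizing constant: 0.44·0.142857 + 0.2·0.117647 + 0.36·0.0374097 = 0.099854.
P(III | observation) = 0.0134675 / 0.099854 = 0.134872.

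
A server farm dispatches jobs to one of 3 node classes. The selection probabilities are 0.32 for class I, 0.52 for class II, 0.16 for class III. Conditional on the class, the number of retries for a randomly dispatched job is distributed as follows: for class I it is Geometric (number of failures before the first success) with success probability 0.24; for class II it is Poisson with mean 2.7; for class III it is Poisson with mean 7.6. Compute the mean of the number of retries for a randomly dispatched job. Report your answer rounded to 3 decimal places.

3.633

Component means — I: 3.16667; II: 2.7; III: 7.6.
E[X] = 0.32·3.16667 + 0.52·2.7 + 0.16·7.6 = 3.63333.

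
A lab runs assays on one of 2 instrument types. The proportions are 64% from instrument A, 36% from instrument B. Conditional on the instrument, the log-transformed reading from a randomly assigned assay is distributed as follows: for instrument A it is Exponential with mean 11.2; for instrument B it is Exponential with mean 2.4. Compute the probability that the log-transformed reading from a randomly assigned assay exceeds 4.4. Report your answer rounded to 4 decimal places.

0.4896

Conditional on each instrument, P(X > 4.4): A: 0.675125; B: 0.15988.
By total probability, P(X > 4.4) = 0.64·0.675125 + 0.36·0.15988 = 0.489637.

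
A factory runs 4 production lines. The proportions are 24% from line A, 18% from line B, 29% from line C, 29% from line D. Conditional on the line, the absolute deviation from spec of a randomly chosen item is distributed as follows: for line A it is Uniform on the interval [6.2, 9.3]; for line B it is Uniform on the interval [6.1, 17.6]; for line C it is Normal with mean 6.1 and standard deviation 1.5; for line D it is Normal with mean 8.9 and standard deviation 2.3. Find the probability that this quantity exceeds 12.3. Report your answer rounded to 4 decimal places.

0.1032

Conditional on each line, P(X > 12.3): A: 0; B: 0.46087; C: 1.7877e-05; D: 0.069669.
By total probability, P(X > 12.3) = 0.24·0 + 0.18·0.46087 + 0.29·1.7877e-05 + 0.29·0.069669 = 0.103166.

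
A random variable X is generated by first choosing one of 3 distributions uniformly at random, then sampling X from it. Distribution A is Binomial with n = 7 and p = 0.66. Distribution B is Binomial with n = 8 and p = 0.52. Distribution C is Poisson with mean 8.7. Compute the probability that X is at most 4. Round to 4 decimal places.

Conditional on each component, P(X ≤ 4): A: 0.444716; B: 0.592166; C: 0.0659685.
By total probability, P(X ≤ 4) = 0.333333·0.444716 + 0.333333·0.592166 + 0.333333·0.0659685 = 0.367617.

0.3676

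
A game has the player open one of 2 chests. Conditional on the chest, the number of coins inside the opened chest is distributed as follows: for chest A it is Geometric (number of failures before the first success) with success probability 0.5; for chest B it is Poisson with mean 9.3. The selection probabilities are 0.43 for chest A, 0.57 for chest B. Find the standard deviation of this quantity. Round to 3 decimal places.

Per component, A: μ=1, E[X²]=3; B: μ=9.3, E[X²]=95.79.
E[X] = 0.43·1 + 0.57·9.3 = 5.731.
E[X²] = 0.43·3 + 0.57·95.79 = 55.8903.
Var(X) = E[X²] − (E[X])² = 55.8903 − 32.8444 = 23.0459.
SD(X) = √23.0459 = 4.80062.

4.801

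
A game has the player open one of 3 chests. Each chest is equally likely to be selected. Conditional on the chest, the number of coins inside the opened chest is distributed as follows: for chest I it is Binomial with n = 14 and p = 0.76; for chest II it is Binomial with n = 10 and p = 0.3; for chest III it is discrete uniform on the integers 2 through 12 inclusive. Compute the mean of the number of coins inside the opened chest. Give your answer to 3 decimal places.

6.880

Component means — I: 10.64; II: 3; III: 7.
E[X] = 0.333333·10.64 + 0.333333·3 + 0.333333·7 = 6.88.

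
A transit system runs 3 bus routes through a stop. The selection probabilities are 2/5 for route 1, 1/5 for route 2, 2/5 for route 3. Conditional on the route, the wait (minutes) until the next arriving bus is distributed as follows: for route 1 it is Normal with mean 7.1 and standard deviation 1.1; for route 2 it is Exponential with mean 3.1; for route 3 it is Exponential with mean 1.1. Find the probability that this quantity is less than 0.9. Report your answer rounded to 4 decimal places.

Conditional on each route, P(X < 0.9): 1: 8.68392e-09; 2: 0.251978; 3: 0.558767.
By total probability, P(X < 0.9) = 0.4·8.68392e-09 + 0.2·0.251978 + 0.4·0.558767 = 0.273902.

0.2739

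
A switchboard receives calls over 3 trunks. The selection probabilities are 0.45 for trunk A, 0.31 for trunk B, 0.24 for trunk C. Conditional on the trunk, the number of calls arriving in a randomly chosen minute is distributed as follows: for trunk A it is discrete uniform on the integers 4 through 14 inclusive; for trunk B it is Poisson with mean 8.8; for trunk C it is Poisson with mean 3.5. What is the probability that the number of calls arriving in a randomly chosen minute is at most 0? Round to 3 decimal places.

Conditional on each trunk, P(X ≤ 0): A: 0; B: 0.000150733; C: 0.0301974.
By total probability, P(X ≤ 0) = 0.45·0 + 0.31·0.000150733 + 0.24·0.0301974 = 0.0072941.

0.007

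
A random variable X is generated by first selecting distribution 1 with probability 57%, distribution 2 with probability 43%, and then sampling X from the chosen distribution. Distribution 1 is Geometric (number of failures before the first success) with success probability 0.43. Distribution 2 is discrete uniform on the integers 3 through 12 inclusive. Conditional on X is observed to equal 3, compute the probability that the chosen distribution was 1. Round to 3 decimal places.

0.514

Likelihoods P(X=3 | ·): 1: 0.079633; 2: 0.1.
Posterior ∝ prior × likelihood. Numerator for 1: 0.57·0.079633 = 0.0453908.
Normalizing constant: 0.57·0.079633 + 0.43·0.1 = 0.0883908.
P(1 | observation) = 0.0453908 / 0.0883908 = 0.513524.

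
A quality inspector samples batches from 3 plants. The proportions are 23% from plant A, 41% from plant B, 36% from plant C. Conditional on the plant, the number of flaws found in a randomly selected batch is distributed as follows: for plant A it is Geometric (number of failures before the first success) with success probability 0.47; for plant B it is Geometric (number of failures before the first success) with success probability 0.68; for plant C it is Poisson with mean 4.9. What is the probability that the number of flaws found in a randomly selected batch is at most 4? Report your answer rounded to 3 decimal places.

Conditional on each plant, P(X ≤ 4): A: 0.95818; B: 0.996645; C: 0.458212.
By total probability, P(X ≤ 4) = 0.23·0.95818 + 0.41·0.996645 + 0.36·0.458212 = 0.793962.

0.794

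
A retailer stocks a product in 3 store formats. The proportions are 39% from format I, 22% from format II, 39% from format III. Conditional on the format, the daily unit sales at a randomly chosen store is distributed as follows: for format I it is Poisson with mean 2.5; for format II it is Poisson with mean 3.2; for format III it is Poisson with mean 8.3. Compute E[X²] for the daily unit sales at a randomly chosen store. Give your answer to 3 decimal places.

36.473

For each component E[X²] = Var + (mean)², giving I: 8.75; II: 13.44; III: 77.19.
Overall E[X²] = 0.39·8.75 + 0.22·13.44 + 0.39·77.19 = 36.4734.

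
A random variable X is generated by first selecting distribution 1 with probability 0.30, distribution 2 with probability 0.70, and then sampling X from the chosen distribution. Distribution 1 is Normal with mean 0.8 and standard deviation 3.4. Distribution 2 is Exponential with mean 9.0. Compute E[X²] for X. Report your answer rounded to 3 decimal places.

For each component E[X²] = Var + (mean)², giving 1: 12.2; 2: 162.
Overall E[X²] = 0.3·12.2 + 0.7·162 = 117.06.

117.060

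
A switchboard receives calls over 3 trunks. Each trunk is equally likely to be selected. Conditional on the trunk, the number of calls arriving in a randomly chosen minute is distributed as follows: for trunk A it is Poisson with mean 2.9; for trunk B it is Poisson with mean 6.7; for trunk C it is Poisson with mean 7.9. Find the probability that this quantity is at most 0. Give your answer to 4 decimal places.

0.0189

Conditional on each trunk, P(X ≤ 0): A: 0.0550232; B: 0.00123091; C: 0.000370744.
By total probability, P(X ≤ 0) = 0.333333·0.0550232 + 0.333333·0.00123091 + 0.333333·0.000370744 = 0.018875.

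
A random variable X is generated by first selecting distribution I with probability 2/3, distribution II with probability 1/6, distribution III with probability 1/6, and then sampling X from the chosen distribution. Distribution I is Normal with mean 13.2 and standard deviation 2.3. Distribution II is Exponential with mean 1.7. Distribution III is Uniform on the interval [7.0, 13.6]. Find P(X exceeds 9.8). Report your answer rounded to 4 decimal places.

0.7167

Conditional on each component, P(X > 9.8): I: 0.930331; II: 0.00313632; III: 0.575758.
By total probability, P(X > 9.8) = 0.666667·0.930331 + 0.166667·0.00313632 + 0.166667·0.575758 = 0.716703.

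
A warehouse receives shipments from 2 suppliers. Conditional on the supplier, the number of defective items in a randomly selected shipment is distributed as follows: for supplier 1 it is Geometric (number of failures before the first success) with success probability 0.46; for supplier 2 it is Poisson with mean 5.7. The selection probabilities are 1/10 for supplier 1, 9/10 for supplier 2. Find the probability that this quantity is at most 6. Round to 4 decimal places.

Conditional on each supplier, P(X ≤ 6): 1: 0.986611; 2: 0.654366.
By total probability, P(X ≤ 6) = 0.1·0.986611 + 0.9·0.654366 = 0.687591.

0.6876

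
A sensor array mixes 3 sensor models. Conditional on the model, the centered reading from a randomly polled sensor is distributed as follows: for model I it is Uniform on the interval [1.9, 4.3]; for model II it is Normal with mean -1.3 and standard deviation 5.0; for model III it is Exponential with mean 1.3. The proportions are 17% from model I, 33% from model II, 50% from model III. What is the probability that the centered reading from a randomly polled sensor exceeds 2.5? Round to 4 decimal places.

Conditional on each model, P(X > 2.5): I: 0.75; II: 0.223627; III: 0.146157.
By total probability, P(X > 2.5) = 0.17·0.75 + 0.33·0.223627 + 0.5·0.146157 = 0.274375.

0.2744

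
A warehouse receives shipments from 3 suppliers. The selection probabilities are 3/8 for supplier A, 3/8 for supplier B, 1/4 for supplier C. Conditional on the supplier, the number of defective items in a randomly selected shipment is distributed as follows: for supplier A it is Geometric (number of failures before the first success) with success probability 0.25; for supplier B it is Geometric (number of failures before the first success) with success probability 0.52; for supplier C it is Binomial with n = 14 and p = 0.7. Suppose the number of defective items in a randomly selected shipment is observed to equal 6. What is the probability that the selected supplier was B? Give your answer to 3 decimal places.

Likelihoods P(X=6 | ·): A: 0.0444946; B: 0.00635991; C: 0.02318.
Posterior ∝ prior × likelihood. Numerator for B: 0.375·0.00635991 = 0.00238497.
Normalizing constant: 0.375·0.0444946 + 0.375·0.00635991 + 0.25·0.02318 = 0.0248655.
P(B | observation) = 0.00238497 / 0.0248655 = 0.0959148.

0.096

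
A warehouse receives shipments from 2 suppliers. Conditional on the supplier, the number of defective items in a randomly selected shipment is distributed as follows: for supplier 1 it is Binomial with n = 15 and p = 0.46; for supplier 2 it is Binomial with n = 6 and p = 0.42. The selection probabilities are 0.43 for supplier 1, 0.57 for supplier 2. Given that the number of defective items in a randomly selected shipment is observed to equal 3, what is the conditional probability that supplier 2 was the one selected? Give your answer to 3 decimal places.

0.934

Likelihoods P(X=3 | ·): 1: 0.0272276; 2: 0.289109.
Posterior ∝ prior × likelihood. Numerator for 2: 0.57·0.289109 = 0.164792.
Normalizing constant: 0.43·0.0272276 + 0.57·0.289109 = 0.1765.
P(2 | observation) = 0.164792 / 0.1765 = 0.933666.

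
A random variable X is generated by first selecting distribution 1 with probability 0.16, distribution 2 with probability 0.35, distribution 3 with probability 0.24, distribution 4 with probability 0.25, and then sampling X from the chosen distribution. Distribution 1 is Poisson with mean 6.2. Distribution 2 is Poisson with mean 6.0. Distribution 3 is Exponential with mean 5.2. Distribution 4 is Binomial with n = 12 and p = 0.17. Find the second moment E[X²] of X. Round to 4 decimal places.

36.2853

For each component E[X²] = Var + (mean)², giving 1: 44.64; 2: 42; 3: 54.08; 4: 5.8548.
Overall E[X²] = 0.16·44.64 + 0.35·42 + 0.24·54.08 + 0.25·5.8548 = 36.2853.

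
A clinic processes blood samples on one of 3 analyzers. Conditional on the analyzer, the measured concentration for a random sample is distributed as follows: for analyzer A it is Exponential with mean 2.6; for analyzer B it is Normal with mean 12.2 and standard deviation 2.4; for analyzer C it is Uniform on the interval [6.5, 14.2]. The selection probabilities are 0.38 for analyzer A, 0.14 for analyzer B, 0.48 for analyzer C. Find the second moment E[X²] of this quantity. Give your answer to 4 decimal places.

80.5720

For each component E[X²] = Var + (mean)², giving A: 13.52; B: 154.6; C: 112.063.
Overall E[X²] = 0.38·13.52 + 0.14·154.6 + 0.48·112.063 = 80.572.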